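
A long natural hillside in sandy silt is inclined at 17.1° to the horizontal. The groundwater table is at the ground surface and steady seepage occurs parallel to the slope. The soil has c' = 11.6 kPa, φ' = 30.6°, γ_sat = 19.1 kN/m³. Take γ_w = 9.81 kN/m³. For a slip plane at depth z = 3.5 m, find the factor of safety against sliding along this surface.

FS = 1.55

With seepage parallel to the slope and the water table at the surface, the effective normal stress on the slip plane uses the buoyant unit weight γ' = γ_sat − γ_w while the driving shear stress uses γ_sat:
FS = [c' + γ' z cos²β tanφ'] / [γ_sat z sinβ cosβ]
γ' = 19.1 − 9.81 = 9.29 kN/m³
Numerator = 11.6 + 9.29·3.5·cos²17.1°·tan30.6° = 11.6 + 9.29·3.5·0.9135·0.5914 = 29.167 kPa
Denominator = 19.1·3.5·sin17.1°·cos17.1° = 19.1·3.5·0.2940·0.9558 = 18.788 kPa
FS = 29.167 / 18.788 = 1.552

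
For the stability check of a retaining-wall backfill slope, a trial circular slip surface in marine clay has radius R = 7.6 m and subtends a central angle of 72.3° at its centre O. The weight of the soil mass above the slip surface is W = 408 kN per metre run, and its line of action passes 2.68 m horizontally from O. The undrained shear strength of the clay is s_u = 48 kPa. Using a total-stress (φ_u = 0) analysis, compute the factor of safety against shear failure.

FS = 3.20

Taking moments about the centre O, the resisting moment is provided by the undrained shear strength acting along the arc:
Arc length L_a = R·θ = 7.6·(72.3°·π/180) = 7.6·1.2619 = 9.59 m
M_R = s_u·L_a·R = 48·9.59·7.6 = 3498.5 kN·m/m
M_D = W·d = 408·2.68 = 1093.4 kN·m/m
FS = M_R / M_D = 3498.5 / 1093.4 = 3.200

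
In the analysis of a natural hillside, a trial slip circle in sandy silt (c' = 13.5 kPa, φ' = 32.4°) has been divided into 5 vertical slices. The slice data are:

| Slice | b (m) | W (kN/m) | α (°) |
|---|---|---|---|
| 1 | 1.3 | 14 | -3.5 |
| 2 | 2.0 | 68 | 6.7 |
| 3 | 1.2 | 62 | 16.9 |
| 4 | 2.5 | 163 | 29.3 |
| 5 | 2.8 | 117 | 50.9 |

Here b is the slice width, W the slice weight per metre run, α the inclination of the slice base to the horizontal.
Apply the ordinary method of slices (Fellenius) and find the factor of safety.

FS = 1.98

Ordinary method of slices: FS = Σ[c'·Δl_i + (W_i cosα_i)·tanφ'] / Σ W_i sinα_i, with Δl_i = b_i / cosα_i.
Slice 1: Δl = 1.3/cos(-3.5°) = 1.302 m; N'_1 = 14·cos(-3.5°) = 14.0; c'Δl = 17.58; W sinα = -0.9
Slice 2: Δl = 2.0/cos6.7° = 2.014 m; N'_2 = 68·cos6.7° = 67.5; c'Δl = 27.19; W sinα = 7.9
Slice 3: Δl = 1.2/cos16.9° = 1.254 m; N'_3 = 62·cos16.9° = 59.3; c'Δl = 16.93; W sinα = 18.0
Slice 4: Δl = 2.5/cos29.3° = 2.867 m; N'_4 = 163·cos29.3° = 142.1; c'Δl = 38.70; W sinα = 79.8
Slice 5: Δl = 2.8/cos50.9° = 4.440 m; N'_5 = 117·cos50.9° = 73.8; c'Δl = 59.94; W sinα = 90.8
Σc'Δl = 160.3 kN/m; ΣN' = 356.8 kN/m; ΣW sinα = 195.7 kN/m
Resisting = 160.3 + 356.8·tan32.4° = 160.3 + 226.4 = 386.7 kN/m
FS = 386.7 / 195.7 = 1.977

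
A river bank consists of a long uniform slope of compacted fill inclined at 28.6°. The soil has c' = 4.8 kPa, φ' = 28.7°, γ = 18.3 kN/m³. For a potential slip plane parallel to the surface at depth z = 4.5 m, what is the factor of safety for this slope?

For an infinite slope with a slip plane parallel to the surface (no pore pressure): FS = [c' + γz cos²β tanφ'] / [γz sinβ cosβ].
γz = 18.3·4.5 = 82.35 kN/m²
Numerator = 4.8 + 82.35·cos²28.6°·tan28.7° = 4.8 + 82.35·0.7709·0.5475 = 39.554 kPa
Denominator = 82.35·sin28.6°·cos28.6° = 82.35·0.4787·0.8780 = 34.610 kPa
FS = 39.554 / 34.610 = 1.143

FS = 1.14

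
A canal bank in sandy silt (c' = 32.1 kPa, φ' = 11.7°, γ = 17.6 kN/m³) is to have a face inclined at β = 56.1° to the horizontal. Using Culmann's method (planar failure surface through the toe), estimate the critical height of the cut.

Culmann's analysis gives the critical failure plane at α_cr = (β + φ')/2 = (56.1 + 11.7)/2 = 33.9°, and the critical height
H_c = (4c'/γ) · sinβ cosφ' / [1 − cos(β − φ')]
    = (4·32.1/17.6) · sin56.1°·cos11.7° / [1 − cos(44.4°)]
    = 7.295 · 0.8300·0.9792 / [1 − 0.7145]
    = 7.295 · 0.8128 / 0.2855
    = 20.77 m

H_c = 20.77 m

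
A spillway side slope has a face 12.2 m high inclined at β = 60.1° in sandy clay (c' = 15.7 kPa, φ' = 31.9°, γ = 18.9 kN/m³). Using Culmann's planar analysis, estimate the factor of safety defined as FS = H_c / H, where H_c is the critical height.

H_c = (4c'/γ) · sinβ cosφ' / [1 − cos(β − φ')]
    = (4·15.7/18.9) · sin60.1°·cos31.9° / [1 − cos28.2°]
    = 3.323 · 0.7360 / 0.1187 = 20.60 m
FS = H_c / H = 20.60 / 12.2 = 1.689

FS = 1.69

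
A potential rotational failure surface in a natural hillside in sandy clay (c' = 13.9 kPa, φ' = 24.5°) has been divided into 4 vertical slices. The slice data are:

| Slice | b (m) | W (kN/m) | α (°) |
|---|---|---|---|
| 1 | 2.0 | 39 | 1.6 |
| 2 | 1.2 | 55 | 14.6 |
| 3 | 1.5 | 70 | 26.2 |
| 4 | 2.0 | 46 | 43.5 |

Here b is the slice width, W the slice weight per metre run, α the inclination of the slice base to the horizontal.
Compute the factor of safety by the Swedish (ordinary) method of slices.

FS = 2.48

Ordinary method of slices: FS = Σ[c'·Δl_i + (W_i cosα_i)·tanφ'] / Σ W_i sinα_i, with Δl_i = b_i / cosα_i.
Slice 1: Δl = 2.0/cos1.6° = 2.001 m; N'_1 = 39·cos1.6° = 39.0; c'Δl = 27.81; W sinα = 1.1
Slice 2: Δl = 1.2/cos14.6° = 1.240 m; N'_2 = 55·cos14.6° = 53.2; c'Δl = 17.24; W sinα = 13.9
Slice 3: Δl = 1.5/cos26.2° = 1.672 m; N'_3 = 70·cos26.2° = 62.8; c'Δl = 23.24; W sinα = 30.9
Slice 4: Δl = 2.0/cos43.5° = 2.757 m; N'_4 = 46·cos43.5° = 33.4; c'Δl = 38.33; W sinα = 31.7
Σc'Δl = 106.6 kN/m; ΣN' = 188.4 kN/m; ΣW sinα = 77.5 kN/m
Resisting = 106.6 + 188.4·tan24.5° = 106.6 + 85.9 = 192.5 kN/m
FS = 192.5 / 77.5 = 2.483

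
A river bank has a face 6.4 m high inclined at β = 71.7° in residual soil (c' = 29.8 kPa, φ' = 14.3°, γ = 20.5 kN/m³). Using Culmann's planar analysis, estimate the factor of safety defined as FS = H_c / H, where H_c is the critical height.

H_c = (4c'/γ) · sinβ cosφ' / [1 − cos(β − φ')]
    = (4·29.8/20.5) · sin71.7°·cos14.3° / [1 − cos57.4°]
    = 5.815 · 0.9200 / 0.4612 = 11.60 m
FS = H_c / H = 11.60 / 6.4 = 1.812

FS = 1.81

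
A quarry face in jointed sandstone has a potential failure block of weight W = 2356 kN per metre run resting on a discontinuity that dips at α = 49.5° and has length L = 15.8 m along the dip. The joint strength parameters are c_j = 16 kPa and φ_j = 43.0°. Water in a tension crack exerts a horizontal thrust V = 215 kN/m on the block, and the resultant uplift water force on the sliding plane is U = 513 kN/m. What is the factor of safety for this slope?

FS = 0.54

Resolving the block weight along and normal to the plane and applying the Mohr–Coulomb strength on the joint:
N' = W cosα − U − V sinα = 2356·cos49.5° − 513 − 215·sin49.5° = 853.6 kN/m
Driving force T = W sinα + V cosα = 2356·sin49.5° + 215·cos49.5° = 1931.1 kN/m
Resisting force R = c_j·L + N'·tanφ_j = 16·15.8 + 853.6·tan43.0° = 252.8 + 796.0 = 1048.8 kN/m
FS = R / T = 1048.8 / 1931.1 = 0.543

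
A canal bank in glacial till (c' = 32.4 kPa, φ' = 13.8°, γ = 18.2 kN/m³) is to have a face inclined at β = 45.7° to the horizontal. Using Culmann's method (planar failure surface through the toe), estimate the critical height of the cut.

Culmann's analysis gives the critical failure plane at α_cr = (β + φ')/2 = (45.7 + 13.8)/2 = 29.8°, and the critical height
H_c = (4c'/γ) · sinβ cosφ' / [1 − cos(β − φ')]
    = (4·32.4/18.2) · sin45.7°·cos13.8° / [1 − cos(31.9°)]
    = 7.121 · 0.7157·0.9711 / [1 − 0.8490]
    = 7.121 · 0.6950 / 0.1510
    = 32.77 m

H_c = 32.77 m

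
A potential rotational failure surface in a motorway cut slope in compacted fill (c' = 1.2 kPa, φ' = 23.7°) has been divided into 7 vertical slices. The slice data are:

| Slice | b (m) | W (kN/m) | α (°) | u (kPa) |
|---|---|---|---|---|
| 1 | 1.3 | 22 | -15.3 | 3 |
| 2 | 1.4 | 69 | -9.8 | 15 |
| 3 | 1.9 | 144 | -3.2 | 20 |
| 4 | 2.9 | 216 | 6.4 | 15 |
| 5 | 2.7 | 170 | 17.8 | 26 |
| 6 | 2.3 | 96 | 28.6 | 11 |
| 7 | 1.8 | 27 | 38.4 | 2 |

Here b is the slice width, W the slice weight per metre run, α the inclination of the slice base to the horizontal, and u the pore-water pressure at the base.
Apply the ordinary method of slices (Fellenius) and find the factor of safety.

Ordinary method of slices: FS = Σ[c'·Δl_i + (W_i cosα_i − u_i·Δl_i)·tanφ'] / Σ W_i sinα_i, with Δl_i = b_i / cosα_i.
Slice 1: Δl = 1.3/cos(-15.3°) = 1.348 m; N'_1 = 22·cos(-15.3°) − 3·1.348 = 17.2; c'Δl = 1.62; W sinα = -5.8
Slice 2: Δl = 1.4/cos(-9.8°) = 1.421 m; N'_2 = 69·cos(-9.8°) − 15·1.421 = 46.7; c'Δl = 1.70; W sinα = -11.7
Slice 3: Δl = 1.9/cos(-3.2°) = 1.903 m; N'_3 = 144·cos(-3.2°) − 20·1.903 = 105.7; c'Δl = 2.28; W sinα = -8.0
Slice 4: Δl = 2.9/cos6.4° = 2.918 m; N'_4 = 216·cos6.4° − 15·2.918 = 170.9; c'Δl = 3.50; W sinα = 24.1
Slice 5: Δl = 2.7/cos17.8° = 2.836 m; N'_5 = 170·cos17.8° − 26·2.836 = 88.1; c'Δl = 3.40; W sinα = 52.0
Slice 6: Δl = 2.3/cos28.6° = 2.620 m; N'_6 = 96·cos28.6° − 11·2.620 = 55.5; c'Δl = 3.14; W sinα = 46.0
Slice 7: Δl = 1.8/cos38.4° = 2.297 m; N'_7 = 27·cos38.4° − 2·2.297 = 16.6; c'Δl = 2.76; W sinα = 16.8
Σc'Δl = 18.4 kN/m; ΣN' = 500.6 kN/m; ΣW sinα = 113.2 kN/m
Resisting = 18.4 + 500.6·tan23.7° = 18.4 + 219.8 = 238.2 kN/m
FS = 238.2 / 113.2 = 2.104

FS = 2.10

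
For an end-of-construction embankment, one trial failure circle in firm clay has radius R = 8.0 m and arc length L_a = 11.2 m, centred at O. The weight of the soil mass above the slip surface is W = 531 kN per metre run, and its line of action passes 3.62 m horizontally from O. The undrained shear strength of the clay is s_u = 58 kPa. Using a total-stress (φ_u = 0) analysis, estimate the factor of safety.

FS = 2.70

Taking moments about the centre O, the resisting moment is provided by the undrained shear strength acting along the arc:
M_R = s_u·L_a·R = 58·11.20·8.0 = 5196.8 kN·m/m
M_D = W·d = 531·3.62 = 1922.2 kN·m/m
FS = M_R / M_D = 5196.8 / 1922.2 = 2.704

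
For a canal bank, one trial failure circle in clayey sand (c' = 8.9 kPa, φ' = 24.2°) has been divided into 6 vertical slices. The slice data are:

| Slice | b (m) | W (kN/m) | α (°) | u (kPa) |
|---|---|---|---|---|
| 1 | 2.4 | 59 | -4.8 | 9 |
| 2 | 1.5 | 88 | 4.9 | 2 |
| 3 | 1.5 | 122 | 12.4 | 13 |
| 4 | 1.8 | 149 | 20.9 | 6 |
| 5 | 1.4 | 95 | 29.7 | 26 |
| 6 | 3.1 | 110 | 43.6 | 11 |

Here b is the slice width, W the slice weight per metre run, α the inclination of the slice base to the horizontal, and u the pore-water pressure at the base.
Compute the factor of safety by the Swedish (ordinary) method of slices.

FS = 1.50

Ordinary method of slices: FS = Σ[c'·Δl_i + (W_i cosα_i − u_i·Δl_i)·tanφ'] / Σ W_i sinα_i, with Δl_i = b_i / cosα_i.
Slice 1: Δl = 2.4/cos(-4.8°) = 2.408 m; N'_1 = 59·cos(-4.8°) − 9·2.408 = 37.1; c'Δl = 21.44; W sinα = -4.9
Slice 2: Δl = 1.5/cos4.9° = 1.506 m; N'_2 = 88·cos4.9° − 2·1.506 = 84.7; c'Δl = 13.40; W sinα = 7.5
Slice 3: Δl = 1.5/cos12.4° = 1.536 m; N'_3 = 122·cos12.4° − 13·1.536 = 99.2; c'Δl = 13.67; W sinα = 26.2
Slice 4: Δl = 1.8/cos20.9° = 1.927 m; N'_4 = 149·cos20.9° − 6·1.927 = 127.6; c'Δl = 17.15; W sinα = 53.2
Slice 5: Δl = 1.4/cos29.7° = 1.612 m; N'_5 = 95·cos29.7° − 26·1.612 = 40.6; c'Δl = 14.34; W sinα = 47.1
Slice 6: Δl = 3.1/cos43.6° = 4.281 m; N'_6 = 110·cos43.6° − 11·4.281 = 32.6; c'Δl = 38.10; W sinα = 75.9
Σc'Δl = 118.1 kN/m; ΣN' = 421.8 kN/m; ΣW sinα = 204.9 kN/m
Resisting = 118.1 + 421.8·tan24.2° = 118.1 + 189.6 = 307.7 kN/m
FS = 307.7 / 204.9 = 1.502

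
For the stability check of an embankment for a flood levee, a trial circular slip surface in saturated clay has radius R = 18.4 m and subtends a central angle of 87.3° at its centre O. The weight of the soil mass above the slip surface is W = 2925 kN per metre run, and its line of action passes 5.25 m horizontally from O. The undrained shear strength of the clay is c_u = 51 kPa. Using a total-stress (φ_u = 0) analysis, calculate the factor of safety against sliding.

FS = 1.71

Taking moments about the centre O, the resisting moment is provided by the undrained shear strength acting along the arc:
Arc length L_a = R·θ = 18.4·(87.3°·π/180) = 18.4·1.5237 = 28.04 m
M_R = c_u·L_a·R = 51·28.04·18.4 = 26308.6 kN·m/m
M_D = W·d = 2925·5.25 = 15356.2 kN·m/m
FS = M_R / M_D = 26308.6 / 15356.2 = 1.713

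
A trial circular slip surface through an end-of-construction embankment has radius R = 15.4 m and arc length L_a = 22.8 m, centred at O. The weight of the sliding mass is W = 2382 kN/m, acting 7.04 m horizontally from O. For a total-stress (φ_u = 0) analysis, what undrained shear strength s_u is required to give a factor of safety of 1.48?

s_u = 70.7 kPa

FS = s_u·L_a·R / (W·d), so s_u = FS·W·d / (L_a·R).
s_u = 1.48·2382·7.04 / (22.80·15.4) = 24818.5 / 351.12 = 70.68 kPa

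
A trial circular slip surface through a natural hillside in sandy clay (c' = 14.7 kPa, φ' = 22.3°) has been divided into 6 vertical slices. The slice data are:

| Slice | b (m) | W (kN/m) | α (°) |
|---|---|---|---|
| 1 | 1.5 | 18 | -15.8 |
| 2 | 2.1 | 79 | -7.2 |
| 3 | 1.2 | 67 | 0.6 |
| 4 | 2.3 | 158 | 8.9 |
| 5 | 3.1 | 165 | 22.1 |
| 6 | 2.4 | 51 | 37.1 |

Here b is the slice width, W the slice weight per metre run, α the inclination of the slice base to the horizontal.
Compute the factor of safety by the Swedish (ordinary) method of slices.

FS = 3.97

Ordinary method of slices: FS = Σ[c'·Δl_i + (W_i cosα_i)·tanφ'] / Σ W_i sinα_i, with Δl_i = b_i / cosα_i.
Slice 1: Δl = 1.5/cos(-15.8°) = 1.559 m; N'_1 = 18·cos(-15.8°) = 17.3; c'Δl = 22.92; W sinα = -4.9
Slice 2: Δl = 2.1/cos(-7.2°) = 2.117 m; N'_2 = 79·cos(-7.2°) = 78.4; c'Δl = 31.12; W sinα = -9.9
Slice 3: Δl = 1.2/cos0.6° = 1.200 m; N'_3 = 67·cos0.6° = 67.0; c'Δl = 17.64; W sinα = 0.7
Slice 4: Δl = 2.3/cos8.9° = 2.328 m; N'_4 = 158·cos8.9° = 156.1; c'Δl = 34.22; W sinα = 24.4
Slice 5: Δl = 3.1/cos22.1° = 3.346 m; N'_5 = 165·cos22.1° = 152.9; c'Δl = 49.18; W sinα = 62.1
Slice 6: Δl = 2.4/cos37.1° = 3.009 m; N'_6 = 51·cos37.1° = 40.7; c'Δl = 44.23; W sinα = 30.8
Σc'Δl = 199.3 kN/m; ΣN' = 512.3 kN/m; ΣW sinα = 103.2 kN/m
Resisting = 199.3 + 512.3·tan22.3° = 199.3 + 210.1 = 409.4 kN/m
FS = 409.4 / 103.2 = 3.968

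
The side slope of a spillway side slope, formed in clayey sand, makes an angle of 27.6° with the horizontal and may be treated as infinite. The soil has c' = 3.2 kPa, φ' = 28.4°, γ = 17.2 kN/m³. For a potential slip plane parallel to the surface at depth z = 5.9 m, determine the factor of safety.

FS = 1.11

For an infinite slope with a slip plane parallel to the surface (no pore pressure): FS = [c' + γz cos²β tanφ'] / [γz sinβ cosβ].
γz = 17.2·5.9 = 101.48 kN/m²
Numerator = 3.2 + 101.48·cos²27.6°·tan28.4° = 3.2 + 101.48·0.7854·0.5407 = 46.293 kPa
Denominator = 101.48·sin27.6°·cos27.6° = 101.48·0.4633·0.8862 = 41.665 kPa
FS = 46.293 / 41.665 = 1.111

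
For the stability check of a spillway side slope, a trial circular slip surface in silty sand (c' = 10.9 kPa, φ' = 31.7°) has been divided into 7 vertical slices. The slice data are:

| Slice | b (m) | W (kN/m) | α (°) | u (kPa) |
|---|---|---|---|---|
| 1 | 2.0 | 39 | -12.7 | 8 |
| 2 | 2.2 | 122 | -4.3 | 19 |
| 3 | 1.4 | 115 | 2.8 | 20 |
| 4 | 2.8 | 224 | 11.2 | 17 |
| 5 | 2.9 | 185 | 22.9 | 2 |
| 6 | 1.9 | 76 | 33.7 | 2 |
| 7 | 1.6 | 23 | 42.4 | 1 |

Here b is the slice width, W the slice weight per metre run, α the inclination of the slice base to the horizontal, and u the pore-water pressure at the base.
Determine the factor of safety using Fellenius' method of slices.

Ordinary method of slices: FS = Σ[c'·Δl_i + (W_i cosα_i − u_i·Δl_i)·tanφ'] / Σ W_i sinα_i, with Δl_i = b_i / cosα_i.
Slice 1: Δl = 2.0/cos(-12.7°) = 2.050 m; N'_1 = 39·cos(-12.7°) − 8·2.050 = 21.6; c'Δl = 22.35; W sinα = -8.6
Slice 2: Δl = 2.2/cos(-4.3°) = 2.206 m; N'_2 = 122·cos(-4.3°) − 19·2.206 = 79.7; c'Δl = 24.05; W sinα = -9.1
Slice 3: Δl = 1.4/cos2.8° = 1.402 m; N'_3 = 115·cos2.8° − 20·1.402 = 86.8; c'Δl = 15.28; W sinα = 5.6
Slice 4: Δl = 2.8/cos11.2° = 2.854 m; N'_4 = 224·cos11.2° − 17·2.854 = 171.2; c'Δl = 31.11; W sinα = 43.5
Slice 5: Δl = 2.9/cos22.9° = 3.148 m; N'_5 = 185·cos22.9° − 2·3.148 = 164.1; c'Δl = 34.31; W sinα = 72.0
Slice 6: Δl = 1.9/cos33.7° = 2.284 m; N'_6 = 76·cos33.7° − 2·2.284 = 58.7; c'Δl = 24.89; W sinα = 42.2
Slice 7: Δl = 1.6/cos42.4° = 2.167 m; N'_7 = 23·cos42.4° − 1·2.167 = 14.8; c'Δl = 23.62; W sinα = 15.5
Σc'Δl = 175.6 kN/m; ΣN' = 597.0 kN/m; ΣW sinα = 161.1 kN/m
Resisting = 175.6 + 597.0·tan31.7° = 175.6 + 368.7 = 544.3 kN/m
FS = 544.3 / 161.1 = 3.380

FS = 3.38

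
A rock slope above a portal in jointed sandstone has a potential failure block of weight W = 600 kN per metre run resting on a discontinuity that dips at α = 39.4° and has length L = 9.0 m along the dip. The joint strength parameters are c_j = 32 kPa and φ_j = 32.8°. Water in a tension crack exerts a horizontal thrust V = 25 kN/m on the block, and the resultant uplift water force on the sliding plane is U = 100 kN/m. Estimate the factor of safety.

Resolving the block weight along and normal to the plane and applying the Mohr–Coulomb strength on the joint:
N' = W cosα − U − V sinα = 600·cos39.4° − 100 − 25·sin39.4° = 347.8 kN/m
Driving force T = W sinα + V cosα = 600·sin39.4° + 25·cos39.4° = 400.2 kN/m
Resisting force R = c_j·L + N'·tanφ_j = 32·9.0 + 347.8·tan32.8° = 288.0 + 224.1 = 512.1 kN/m
FS = R / T = 512.1 / 400.2 = 1.280

FS = 1.28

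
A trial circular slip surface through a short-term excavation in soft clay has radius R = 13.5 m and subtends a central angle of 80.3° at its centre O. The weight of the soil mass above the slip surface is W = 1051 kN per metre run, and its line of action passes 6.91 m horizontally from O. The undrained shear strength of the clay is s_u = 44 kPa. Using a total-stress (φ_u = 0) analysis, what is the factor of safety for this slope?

FS = 1.55

Taking moments about the centre O, the resisting moment is provided by the undrained shear strength acting along the arc:
Arc length L_a = R·θ = 13.5·(80.3°·π/180) = 13.5·1.4015 = 18.92 m
M_R = s_u·L_a·R = 44·18.92·13.5 = 11238.6 kN·m/m
M_D = W·d = 1051·6.91 = 7262.4 kN·m/m
FS = M_R / M_D = 11238.6 / 7262.4 = 1.548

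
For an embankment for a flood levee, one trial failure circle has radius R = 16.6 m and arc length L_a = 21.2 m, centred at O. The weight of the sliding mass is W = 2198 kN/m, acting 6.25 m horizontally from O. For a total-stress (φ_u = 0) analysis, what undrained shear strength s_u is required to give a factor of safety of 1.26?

FS = s_u·L_a·R / (W·d), so s_u = FS·W·d / (L_a·R).
s_u = 1.26·2198·6.25 / (21.20·16.6) = 17309.2 / 351.92 = 49.19 kPa

s_u = 49.2 kPa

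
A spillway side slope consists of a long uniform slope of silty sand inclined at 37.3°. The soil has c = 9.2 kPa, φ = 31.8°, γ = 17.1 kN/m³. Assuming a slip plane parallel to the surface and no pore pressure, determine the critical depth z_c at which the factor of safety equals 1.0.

z_c = 6.00 m

Setting FS = 1.00 in FS = [c + γz cos²β tanφ] / [γz sinβ cosβ] and solving for z:
z = c / [γ cosβ (FS·sinβ − cosβ·tanφ)]
  = 9.2 / [17.1·cos37.3°·(1.00·sin37.3° − cos37.3°·tan31.8°)]
  = 9.2 / [17.1·0.7955·(1.00·0.6060 − 0.7955·0.6200)]
  = 9.2 / 1.5340 = 5.997 m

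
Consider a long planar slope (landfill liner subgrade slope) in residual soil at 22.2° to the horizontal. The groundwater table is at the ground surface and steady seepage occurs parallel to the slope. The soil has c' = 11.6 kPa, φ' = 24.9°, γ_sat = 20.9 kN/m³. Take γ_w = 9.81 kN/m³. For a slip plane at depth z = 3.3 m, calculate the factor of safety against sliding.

With seepage parallel to the slope and the water table at the surface, the effective normal stress on the slip plane uses the buoyant unit weight γ' = γ_sat − γ_w while the driving shear stress uses γ_sat:
FS = [c' + γ' z cos²β tanφ'] / [γ_sat z sinβ cosβ]
γ' = 20.9 − 9.81 = 11.09 kN/m³
Numerator = 11.6 + 11.09·3.3·cos²22.2°·tan24.9° = 11.6 + 11.09·3.3·0.8572·0.4642 = 26.163 kPa
Denominator = 20.9·3.3·sin22.2°·cos22.2° = 20.9·3.3·0.3778·0.9259 = 24.128 kPa
FS = 26.163 / 24.128 = 1.084

FS = 1.08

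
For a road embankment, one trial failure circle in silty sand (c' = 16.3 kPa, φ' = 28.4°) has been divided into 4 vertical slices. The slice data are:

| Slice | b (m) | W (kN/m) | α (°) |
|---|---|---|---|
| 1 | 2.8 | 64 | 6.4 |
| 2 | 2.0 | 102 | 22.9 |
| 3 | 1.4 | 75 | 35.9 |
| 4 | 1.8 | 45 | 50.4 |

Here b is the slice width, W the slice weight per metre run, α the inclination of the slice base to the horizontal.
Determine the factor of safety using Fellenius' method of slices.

Ordinary method of slices: FS = Σ[c'·Δl_i + (W_i cosα_i)·tanφ'] / Σ W_i sinα_i, with Δl_i = b_i / cosα_i.
Slice 1: Δl = 2.8/cos6.4° = 2.818 m; N'_1 = 64·cos6.4° = 63.6; c'Δl = 45.93; W sinα = 7.1
Slice 2: Δl = 2.0/cos22.9° = 2.171 m; N'_2 = 102·cos22.9° = 94.0; c'Δl = 35.39; W sinα = 39.7
Slice 3: Δl = 1.4/cos35.9° = 1.728 m; N'_3 = 75·cos35.9° = 60.8; c'Δl = 28.17; W sinα = 44.0
Slice 4: Δl = 1.8/cos50.4° = 2.824 m; N'_4 = 45·cos50.4° = 28.7; c'Δl = 46.03; W sinα = 34.7
Σc'Δl = 155.5 kN/m; ΣN' = 247.0 kN/m; ΣW sinα = 125.5 kN/m
Resisting = 155.5 + 247.0·tan28.4° = 155.5 + 133.6 = 289.1 kN/m
FS = 289.1 / 125.5 = 2.304

FS = 2.30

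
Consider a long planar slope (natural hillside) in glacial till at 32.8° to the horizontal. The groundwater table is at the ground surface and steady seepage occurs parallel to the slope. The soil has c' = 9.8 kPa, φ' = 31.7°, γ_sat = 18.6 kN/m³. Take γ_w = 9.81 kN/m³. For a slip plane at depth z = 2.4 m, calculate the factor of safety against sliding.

FS = 0.94

With seepage parallel to the slope and the water table at the surface, the effective normal stress on the slip plane uses the buoyant unit weight γ' = γ_sat − γ_w while the driving shear stress uses γ_sat:
FS = [c' + γ' z cos²β tanφ'] / [γ_sat z sinβ cosβ]
γ' = 18.6 − 9.81 = 8.79 kN/m³
Numerator = 9.8 + 8.79·2.4·cos²32.8°·tan31.7° = 9.8 + 8.79·2.4·0.7066·0.6176 = 19.006 kPa
Denominator = 18.6·2.4·sin32.8°·cos32.8° = 18.6·2.4·0.5417·0.8406 = 20.326 kPa
FS = 19.006 / 20.326 = 0.935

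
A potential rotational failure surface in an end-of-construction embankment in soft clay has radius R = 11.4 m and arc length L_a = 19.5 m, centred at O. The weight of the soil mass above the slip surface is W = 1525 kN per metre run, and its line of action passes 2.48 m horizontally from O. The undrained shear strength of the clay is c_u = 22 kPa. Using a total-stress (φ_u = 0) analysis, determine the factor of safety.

FS = 1.29

Taking moments about the centre O, the resisting moment is provided by the undrained shear strength acting along the arc:
M_R = c_u·L_a·R = 22·19.50·11.4 = 4890.6 kN·m/m
M_D = W·d = 1525·2.48 = 3782.0 kN·m/m
FS = M_R / M_D = 4890.6 / 3782.0 = 1.293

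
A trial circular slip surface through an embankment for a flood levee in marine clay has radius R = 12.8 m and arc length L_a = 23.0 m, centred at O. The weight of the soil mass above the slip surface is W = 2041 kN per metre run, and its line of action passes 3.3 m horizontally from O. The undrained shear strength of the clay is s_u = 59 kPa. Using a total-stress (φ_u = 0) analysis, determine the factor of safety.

FS = 2.58

Taking moments about the centre O, the resisting moment is provided by the undrained shear strength acting along the arc:
M_R = s_u·L_a·R = 59·23.00·12.8 = 17369.6 kN·m/m
M_D = W·d = 2041·3.3 = 6735.3 kN·m/m
FS = M_R / M_D = 17369.6 / 6735.3 = 2.579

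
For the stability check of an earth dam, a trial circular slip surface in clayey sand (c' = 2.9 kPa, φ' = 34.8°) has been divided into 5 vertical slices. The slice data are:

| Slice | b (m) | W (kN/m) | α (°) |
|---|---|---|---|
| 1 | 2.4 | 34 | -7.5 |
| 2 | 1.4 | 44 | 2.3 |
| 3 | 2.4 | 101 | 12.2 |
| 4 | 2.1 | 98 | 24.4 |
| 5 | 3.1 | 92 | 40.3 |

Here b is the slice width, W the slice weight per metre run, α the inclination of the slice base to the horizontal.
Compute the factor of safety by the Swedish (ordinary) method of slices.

FS = 2.28

Ordinary method of slices: FS = Σ[c'·Δl_i + (W_i cosα_i)·tanφ'] / Σ W_i sinα_i, with Δl_i = b_i / cosα_i.
Slice 1: Δl = 2.4/cos(-7.5°) = 2.421 m; N'_1 = 34·cos(-7.5°) = 33.7; c'Δl = 7.02; W sinα = -4.4
Slice 2: Δl = 1.4/cos2.3° = 1.401 m; N'_2 = 44·cos2.3° = 44.0; c'Δl = 4.06; W sinα = 1.8
Slice 3: Δl = 2.4/cos12.2° = 2.455 m; N'_3 = 101·cos12.2° = 98.7; c'Δl = 7.12; W sinα = 21.3
Slice 4: Δl = 2.1/cos24.4° = 2.306 m; N'_4 = 98·cos24.4° = 89.2; c'Δl = 6.69; W sinα = 40.5
Slice 5: Δl = 3.1/cos40.3° = 4.065 m; N'_5 = 92·cos40.3° = 70.2; c'Δl = 11.79; W sinα = 59.5
Σc'Δl = 36.7 kN/m; ΣN' = 335.8 kN/m; ΣW sinα = 118.7 kN/m
Resisting = 36.7 + 335.8·tan34.8° = 36.7 + 233.4 = 270.1 kN/m
FS = 270.1 / 118.7 = 2.276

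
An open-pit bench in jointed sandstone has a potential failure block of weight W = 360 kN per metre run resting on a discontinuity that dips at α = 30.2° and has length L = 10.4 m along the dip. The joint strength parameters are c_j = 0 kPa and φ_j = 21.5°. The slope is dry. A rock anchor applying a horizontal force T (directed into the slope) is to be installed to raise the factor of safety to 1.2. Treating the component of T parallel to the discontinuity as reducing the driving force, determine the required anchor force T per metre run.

T = 77 kN/m

Resolving forces along and normal to the sliding plane, with the horizontal anchor force T adding T·sinα to the effective normal force and T·cosα acting up the plane against the driving force:
FS = [c_jL + (W cosα + T sinα) tanφ_j] / [W sinα − T cosα]
Without the anchor: N' = 311.1 kN/m, driving T_d = 181.1 kN/m, resisting R = 0·10.4 + 311.1·tan21.5° = 122.6 kN/m, FS = 0.68.
Setting FS = 1.2 and solving for T:
1.2·(181.1 − T cos30.2°) = 122.6 + T sin30.2°·tan21.5°
T·(sin30.2°·tan21.5° + 1.2·cos30.2°) = 1.2·181.1 − 122.6
T·(0.5030·0.3939 + 1.2·0.8643) = 217.3 − 122.6 = 94.7
T·1.2353 = 94.7
T = 76.7 kN/m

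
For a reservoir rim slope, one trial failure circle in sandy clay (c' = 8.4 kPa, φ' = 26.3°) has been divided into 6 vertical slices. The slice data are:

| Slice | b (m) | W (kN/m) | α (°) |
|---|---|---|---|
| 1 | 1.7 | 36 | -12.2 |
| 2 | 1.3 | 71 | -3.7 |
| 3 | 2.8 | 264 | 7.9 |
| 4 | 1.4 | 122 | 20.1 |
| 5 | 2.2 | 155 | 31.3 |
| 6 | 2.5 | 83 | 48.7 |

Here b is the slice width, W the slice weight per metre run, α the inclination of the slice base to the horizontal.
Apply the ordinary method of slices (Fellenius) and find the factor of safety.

Ordinary method of slices: FS = Σ[c'·Δl_i + (W_i cosα_i)·tanφ'] / Σ W_i sinα_i, with Δl_i = b_i / cosα_i.
Slice 1: Δl = 1.7/cos(-12.2°) = 1.739 m; N'_1 = 36·cos(-12.2°) = 35.2; c'Δl = 14.61; W sinα = -7.6
Slice 2: Δl = 1.3/cos(-3.7°) = 1.303 m; N'_2 = 71·cos(-3.7°) = 70.9; c'Δl = 10.94; W sinα = -4.6
Slice 3: Δl = 2.8/cos7.9° = 2.827 m; N'_3 = 264·cos7.9° = 261.5; c'Δl = 23.75; W sinα = 36.3
Slice 4: Δl = 1.4/cos20.1° = 1.491 m; N'_4 = 122·cos20.1° = 114.6; c'Δl = 12.52; W sinα = 41.9
Slice 5: Δl = 2.2/cos31.3° = 2.575 m; N'_5 = 155·cos31.3° = 132.4; c'Δl = 21.63; W sinα = 80.5
Slice 6: Δl = 2.5/cos48.7° = 3.788 m; N'_6 = 83·cos48.7° = 54.8; c'Δl = 31.82; W sinα = 62.4
Σc'Δl = 115.3 kN/m; ΣN' = 669.3 kN/m; ΣW sinα = 208.9 kN/m
Resisting = 115.3 + 669.3·tan26.3° = 115.3 + 330.8 = 446.1 kN/m
FS = 446.1 / 208.9 = 2.135

FS = 2.14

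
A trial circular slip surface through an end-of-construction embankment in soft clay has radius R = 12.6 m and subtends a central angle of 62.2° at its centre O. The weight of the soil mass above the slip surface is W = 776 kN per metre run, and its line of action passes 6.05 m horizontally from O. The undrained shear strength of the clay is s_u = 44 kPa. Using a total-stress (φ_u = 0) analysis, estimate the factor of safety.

Taking moments about the centre O, the resisting moment is provided by the undrained shear strength acting along the arc:
Arc length L_a = R·θ = 12.6·(62.2°·π/180) = 12.6·1.0856 = 13.68 m
M_R = s_u·L_a·R = 44·13.68·12.6 = 7583.4 kN·m/m
M_D = W·d = 776·6.05 = 4694.8 kN·m/m
FS = M_R / M_D = 7583.4 / 4694.8 = 1.615

FS = 1.62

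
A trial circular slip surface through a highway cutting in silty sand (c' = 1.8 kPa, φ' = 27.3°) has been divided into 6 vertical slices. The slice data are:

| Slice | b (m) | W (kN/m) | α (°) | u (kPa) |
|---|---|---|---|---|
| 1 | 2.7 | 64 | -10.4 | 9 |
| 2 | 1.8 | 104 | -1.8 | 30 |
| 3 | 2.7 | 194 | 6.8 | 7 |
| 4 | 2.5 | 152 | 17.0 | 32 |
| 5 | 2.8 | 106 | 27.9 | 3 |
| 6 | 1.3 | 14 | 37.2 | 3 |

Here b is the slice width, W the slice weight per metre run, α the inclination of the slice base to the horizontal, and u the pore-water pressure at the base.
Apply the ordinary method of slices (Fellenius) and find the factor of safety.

Ordinary method of slices: FS = Σ[c'·Δl_i + (W_i cosα_i − u_i·Δl_i)·tanφ'] / Σ W_i sinα_i, with Δl_i = b_i / cosα_i.
Slice 1: Δl = 2.7/cos(-10.4°) = 2.745 m; N'_1 = 64·cos(-10.4°) − 9·2.745 = 38.2; c'Δl = 4.94; W sinα = -11.6
Slice 2: Δl = 1.8/cos(-1.8°) = 1.801 m; N'_2 = 104·cos(-1.8°) − 30·1.801 = 49.9; c'Δl = 3.24; W sinα = -3.3
Slice 3: Δl = 2.7/cos6.8° = 2.719 m; N'_3 = 194·cos6.8° − 7·2.719 = 173.6; c'Δl = 4.89; W sinα = 23.0
Slice 4: Δl = 2.5/cos17.0° = 2.614 m; N'_4 = 152·cos17.0° − 32·2.614 = 61.7; c'Δl = 4.71; W sinα = 44.4
Slice 5: Δl = 2.8/cos27.9° = 3.168 m; N'_5 = 106·cos27.9° − 3·3.168 = 84.2; c'Δl = 5.70; W sinα = 49.6
Slice 6: Δl = 1.3/cos37.2° = 1.632 m; N'_6 = 14·cos37.2° − 3·1.632 = 6.3; c'Δl = 2.94; W sinα = 8.5
Σc'Δl = 26.4 kN/m; ΣN' = 413.9 kN/m; ΣW sinα = 110.7 kN/m
Resisting = 26.4 + 413.9·tan27.3° = 26.4 + 213.6 = 240.1 kN/m
FS = 240.1 / 110.7 = 2.169

FS = 2.17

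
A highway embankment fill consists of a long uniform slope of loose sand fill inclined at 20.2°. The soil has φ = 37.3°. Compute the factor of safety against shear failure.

FS = 2.07

For a dry cohesionless infinite slope the factor of safety is FS = tanφ / tanβ.
FS = tan37.3° / tan20.2° = 0.7618 / 0.3679 = 2.071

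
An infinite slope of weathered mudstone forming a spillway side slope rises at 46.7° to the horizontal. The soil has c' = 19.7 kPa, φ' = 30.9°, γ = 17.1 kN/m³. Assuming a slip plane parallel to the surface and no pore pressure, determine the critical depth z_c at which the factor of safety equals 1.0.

Setting FS = 1.00 in FS = [c' + γz cos²β tanφ'] / [γz sinβ cosβ] and solving for z:
z = c' / [γ cosβ (FS·sinβ − cosβ·tanφ')]
  = 19.7 / [17.1·cos46.7°·(1.00·sin46.7° − cos46.7°·tan30.9°)]
  = 19.7 / [17.1·0.6858·(1.00·0.7278 − 0.6858·0.5985)]
  = 19.7 / 3.7214 = 5.294 m

z_c = 5.29 m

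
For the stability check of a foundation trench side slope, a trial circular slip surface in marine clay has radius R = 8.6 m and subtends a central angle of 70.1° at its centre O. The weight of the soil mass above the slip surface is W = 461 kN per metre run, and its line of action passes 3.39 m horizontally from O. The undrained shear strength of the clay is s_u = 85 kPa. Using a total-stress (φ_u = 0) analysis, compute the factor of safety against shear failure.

FS = 4.92

Taking moments about the centre O, the resisting moment is provided by the undrained shear strength acting along the arc:
Arc length L_a = R·θ = 8.6·(70.1°·π/180) = 8.6·1.2235 = 10.52 m
M_R = s_u·L_a·R = 85·10.52·8.6 = 7691.5 kN·m/m
M_D = W·d = 461·3.39 = 1562.8 kN·m/m
FS = M_R / M_D = 7691.5 / 1562.8 = 4.922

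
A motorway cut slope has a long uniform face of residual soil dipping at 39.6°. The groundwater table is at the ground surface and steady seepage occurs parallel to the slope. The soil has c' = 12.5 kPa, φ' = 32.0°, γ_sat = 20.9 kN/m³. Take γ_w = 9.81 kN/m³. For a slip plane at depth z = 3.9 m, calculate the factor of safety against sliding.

FS = 0.71

With seepage parallel to the slope and the water table at the surface, the effective normal stress on the slip plane uses the buoyant unit weight γ' = γ_sat − γ_w while the driving shear stress uses γ_sat:
FS = [c' + γ' z cos²β tanφ'] / [γ_sat z sinβ cosβ]
γ' = 20.9 − 9.81 = 11.09 kN/m³
Numerator = 12.5 + 11.09·3.9·cos²39.6°·tan32.0° = 12.5 + 11.09·3.9·0.5937·0.6249 = 28.545 kPa
Denominator = 20.9·3.9·sin39.6°·cos39.6° = 20.9·3.9·0.6374·0.7705 = 40.033 kPa
FS = 28.545 / 40.033 = 0.713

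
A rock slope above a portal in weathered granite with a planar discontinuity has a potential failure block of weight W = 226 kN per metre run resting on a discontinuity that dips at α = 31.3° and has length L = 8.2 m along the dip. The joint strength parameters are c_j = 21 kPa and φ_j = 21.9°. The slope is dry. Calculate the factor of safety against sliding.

FS = 2.13

Resolving the block weight along and normal to the plane and applying the Mohr–Coulomb strength on the joint:
N' = W cosα = 226·cos31.3° = 193.1 kN/m
Driving force T = W sinα = 226·sin31.3° = 117.4 kN/m
Resisting force R = c_j·L + N'·tanφ_j = 21·8.2 + 193.1·tan21.9° = 172.2 + 77.6 = 249.8 kN/m
FS = R / T = 249.8 / 117.4 = 2.128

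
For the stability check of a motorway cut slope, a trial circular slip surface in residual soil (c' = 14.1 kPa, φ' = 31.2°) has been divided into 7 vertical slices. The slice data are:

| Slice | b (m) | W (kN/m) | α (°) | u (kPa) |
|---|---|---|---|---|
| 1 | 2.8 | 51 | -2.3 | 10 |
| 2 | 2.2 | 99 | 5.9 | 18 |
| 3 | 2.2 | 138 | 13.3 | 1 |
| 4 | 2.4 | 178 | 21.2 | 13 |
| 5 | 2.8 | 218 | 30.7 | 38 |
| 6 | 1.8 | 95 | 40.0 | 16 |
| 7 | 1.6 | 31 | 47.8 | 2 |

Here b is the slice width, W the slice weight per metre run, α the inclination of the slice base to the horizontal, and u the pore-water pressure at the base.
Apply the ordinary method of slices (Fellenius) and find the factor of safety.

Ordinary method of slices: FS = Σ[c'·Δl_i + (W_i cosα_i − u_i·Δl_i)·tanφ'] / Σ W_i sinα_i, with Δl_i = b_i / cosα_i.
Slice 1: Δl = 2.8/cos(-2.3°) = 2.802 m; N'_1 = 51·cos(-2.3°) − 10·2.802 = 22.9; c'Δl = 39.51; W sinα = -2.0
Slice 2: Δl = 2.2/cos5.9° = 2.212 m; N'_2 = 99·cos5.9° − 18·2.212 = 58.7; c'Δl = 31.19; W sinα = 10.2
Slice 3: Δl = 2.2/cos13.3° = 2.261 m; N'_3 = 138·cos13.3° − 1·2.261 = 132.0; c'Δl = 31.87; W sinα = 31.7
Slice 4: Δl = 2.4/cos21.2° = 2.574 m; N'_4 = 178·cos21.2° − 13·2.574 = 132.5; c'Δl = 36.30; W sinα = 64.4
Slice 5: Δl = 2.8/cos30.7° = 3.256 m; N'_5 = 218·cos30.7° − 38·3.256 = 63.7; c'Δl = 45.91; W sinα = 111.3
Slice 6: Δl = 1.8/cos40.0° = 2.350 m; N'_6 = 95·cos40.0° − 16·2.350 = 35.2; c'Δl = 33.13; W sinα = 61.1
Slice 7: Δl = 1.6/cos47.8° = 2.382 m; N'_7 = 31·cos47.8° − 2·2.382 = 16.1; c'Δl = 33.59; W sinα = 23.0
Σc'Δl = 251.5 kN/m; ΣN' = 461.1 kN/m; ΣW sinα = 299.6 kN/m
Resisting = 251.5 + 461.1·tan31.2° = 251.5 + 279.2 = 530.7 kN/m
FS = 530.7 / 299.6 = 1.772

FS = 1.77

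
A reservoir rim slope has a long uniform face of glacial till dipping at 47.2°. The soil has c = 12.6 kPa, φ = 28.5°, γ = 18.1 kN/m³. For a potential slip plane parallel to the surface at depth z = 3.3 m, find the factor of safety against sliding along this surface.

For an infinite slope with a slip plane parallel to the surface (no pore pressure): FS = [c + γz cos²β tanφ] / [γz sinβ cosβ].
γz = 18.1·3.3 = 59.73 kN/m²
Numerator = 12.6 + 59.73·cos²47.2°·tan28.5° = 12.6 + 59.73·0.4616·0.5430 = 27.571 kPa
Denominator = 59.73·sin47.2°·cos47.2° = 59.73·0.7337·0.6794 = 29.777 kPa
FS = 27.571 / 29.777 = 0.926

FS = 0.93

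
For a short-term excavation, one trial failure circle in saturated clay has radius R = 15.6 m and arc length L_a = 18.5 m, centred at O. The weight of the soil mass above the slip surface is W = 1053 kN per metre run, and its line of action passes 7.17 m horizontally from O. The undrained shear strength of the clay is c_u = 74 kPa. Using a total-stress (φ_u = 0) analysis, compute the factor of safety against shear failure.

FS = 2.83

Taking moments about the centre O, the resisting moment is provided by the undrained shear strength acting along the arc:
M_R = c_u·L_a·R = 74·18.50·15.6 = 21356.4 kN·m/m
M_D = W·d = 1053·7.17 = 7550.0 kN·m/m
FS = M_R / M_D = 21356.4 / 7550.0 = 2.829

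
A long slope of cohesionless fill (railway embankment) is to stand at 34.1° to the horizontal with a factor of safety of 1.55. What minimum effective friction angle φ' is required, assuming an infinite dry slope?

FS = tanφ'/tanβ ⇒ tanφ' = FS · tanβ = 1.55 · tan34.1° = 1.0494
φ' = arctan(1.0494) = 46.38°

φ' = 46.4°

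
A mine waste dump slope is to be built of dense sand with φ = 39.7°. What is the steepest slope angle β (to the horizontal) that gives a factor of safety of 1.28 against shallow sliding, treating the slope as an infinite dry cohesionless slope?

β = 33.0°

For an infinite dry cohesionless slope FS = tanφ/tanβ, so tanβ = tanφ / FS.
tanβ = tan39.7° / 1.28 = 0.8302 / 1.28 = 0.6486
β = arctan(0.6486) = 32.97°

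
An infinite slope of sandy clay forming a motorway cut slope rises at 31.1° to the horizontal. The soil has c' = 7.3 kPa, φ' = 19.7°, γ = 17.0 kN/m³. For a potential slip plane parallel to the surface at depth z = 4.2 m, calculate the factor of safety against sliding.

For an infinite slope with a slip plane parallel to the surface (no pore pressure): FS = [c' + γz cos²β tanφ'] / [γz sinβ cosβ].
γz = 17.0·4.2 = 71.40 kN/m²
Numerator = 7.3 + 71.40·cos²31.1°·tan19.7° = 7.3 + 71.40·0.7332·0.3581 = 26.044 kPa
Denominator = 71.40·sin31.1°·cos31.1° = 71.40·0.5165·0.8563 = 31.580 kPa
FS = 26.044 / 31.580 = 0.825

FS = 0.82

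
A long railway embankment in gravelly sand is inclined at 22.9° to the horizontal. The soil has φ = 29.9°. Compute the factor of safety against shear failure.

For a dry cohesionless infinite slope the factor of safety is FS = tanφ / tanβ.
FS = tan29.9° / tan22.9° = 0.5750 / 0.4224 = 1.361

FS = 1.36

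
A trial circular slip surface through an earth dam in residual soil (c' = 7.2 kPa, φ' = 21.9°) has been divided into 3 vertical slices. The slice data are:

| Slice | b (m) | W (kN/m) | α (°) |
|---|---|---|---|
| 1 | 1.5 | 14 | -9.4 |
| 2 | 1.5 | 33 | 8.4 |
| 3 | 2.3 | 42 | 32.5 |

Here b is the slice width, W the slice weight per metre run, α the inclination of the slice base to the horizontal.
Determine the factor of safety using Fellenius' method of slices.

Ordinary method of slices: FS = Σ[c'·Δl_i + (W_i cosα_i)·tanφ'] / Σ W_i sinα_i, with Δl_i = b_i / cosα_i.
Slice 1: Δl = 1.5/cos(-9.4°) = 1.520 m; N'_1 = 14·cos(-9.4°) = 13.8; c'Δl = 10.95; W sinα = -2.3
Slice 2: Δl = 1.5/cos8.4° = 1.516 m; N'_2 = 33·cos8.4° = 32.6; c'Δl = 10.92; W sinα = 4.8
Slice 3: Δl = 2.3/cos32.5° = 2.727 m; N'_3 = 42·cos32.5° = 35.4; c'Δl = 19.64; W sinα = 22.6
Σc'Δl = 41.5 kN/m; ΣN' = 81.9 kN/m; ΣW sinα = 25.1 kN/m
Resisting = 41.5 + 81.9·tan21.9° = 41.5 + 32.9 = 74.4 kN/m
FS = 74.4 / 25.1 = 2.965

FS = 2.96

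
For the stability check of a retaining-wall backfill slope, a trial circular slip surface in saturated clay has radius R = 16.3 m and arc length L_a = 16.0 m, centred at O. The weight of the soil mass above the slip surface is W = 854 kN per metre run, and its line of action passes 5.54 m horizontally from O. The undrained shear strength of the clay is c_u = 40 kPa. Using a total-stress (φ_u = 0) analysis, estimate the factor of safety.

Taking moments about the centre O, the resisting moment is provided by the undrained shear strength acting along the arc:
M_R = c_u·L_a·R = 40·16.00·16.3 = 10432.0 kN·m/m
M_D = W·d = 854·5.54 = 4731.2 kN·m/m
FS = M_R / M_D = 10432.0 / 4731.2 = 2.205

FS = 2.20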